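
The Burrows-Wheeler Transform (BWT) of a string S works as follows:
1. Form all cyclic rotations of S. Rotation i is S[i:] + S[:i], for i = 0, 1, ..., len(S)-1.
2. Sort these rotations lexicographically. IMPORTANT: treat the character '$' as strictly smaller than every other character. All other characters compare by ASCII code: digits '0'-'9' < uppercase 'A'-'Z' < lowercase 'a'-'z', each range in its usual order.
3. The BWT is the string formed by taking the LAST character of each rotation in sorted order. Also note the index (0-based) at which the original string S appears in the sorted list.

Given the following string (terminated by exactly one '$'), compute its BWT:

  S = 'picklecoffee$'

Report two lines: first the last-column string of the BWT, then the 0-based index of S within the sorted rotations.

Answer: eieelffopckc$
12

Derivation:
All 13 rotations (rotation i = S[i:]+S[:i]):
  rot[0] = picklecoffee$
  rot[1] = icklecoffee$p
  rot[2] = cklecoffee$pi
  rot[3] = klecoffee$pic
  rot[4] = lecoffee$pick
  rot[5] = ecoffee$pickl
  rot[6] = coffee$pickle
  rot[7] = offee$picklec
  rot[8] = ffee$pickleco
  rot[9] = fee$picklecof
  rot[10] = ee$picklecoff
  rot[11] = e$picklecoffe
  rot[12] = $picklecoffee
Sorted (with $ < everything):
  sorted[0] = $picklecoffee  (last char: 'e')
  sorted[1] = cklecoffee$pi  (last char: 'i')
  sorted[2] = coffee$pickle  (last char: 'e')
  sorted[3] = e$picklecoffe  (last char: 'e')
  sorted[4] = ecoffee$pickl  (last char: 'l')
  sorted[5] = ee$picklecoff  (last char: 'f')
  sorted[6] = fee$picklecof  (last char: 'f')
  sorted[7] = ffee$pickleco  (last char: 'o')
  sorted[8] = icklecoffee$p  (last char: 'p')
  sorted[9] = klecoffee$pic  (last char: 'c')
  sorted[10] = lecoffee$pick  (last char: 'k')
  sorted[11] = offee$picklec  (last char: 'c')
  sorted[12] = picklecoffee$  (last char: '$')
Last column: eieelffopckc$
Original string S is at sorted index 12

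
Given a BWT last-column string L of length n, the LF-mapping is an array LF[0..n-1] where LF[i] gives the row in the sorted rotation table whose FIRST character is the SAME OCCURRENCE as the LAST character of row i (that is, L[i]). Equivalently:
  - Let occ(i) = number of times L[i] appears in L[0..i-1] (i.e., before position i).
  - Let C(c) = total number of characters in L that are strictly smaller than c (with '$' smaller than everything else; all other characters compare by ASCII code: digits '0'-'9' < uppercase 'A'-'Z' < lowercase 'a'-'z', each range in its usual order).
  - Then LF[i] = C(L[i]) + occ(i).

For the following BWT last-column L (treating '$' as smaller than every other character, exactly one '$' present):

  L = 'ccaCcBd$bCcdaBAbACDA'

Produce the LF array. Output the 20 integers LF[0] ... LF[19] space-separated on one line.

Answer: 14 15 10 6 16 4 18 0 12 7 17 19 11 5 1 13 2 8 9 3

Derivation:
Char counts: '$':1, 'A':3, 'B':2, 'C':3, 'D':1, 'a':2, 'b':2, 'c':4, 'd':2
C (first-col start): C('$')=0, C('A')=1, C('B')=4, C('C')=6, C('D')=9, C('a')=10, C('b')=12, C('c')=14, C('d')=18
L[0]='c': occ=0, LF[0]=C('c')+0=14+0=14
L[1]='c': occ=1, LF[1]=C('c')+1=14+1=15
L[2]='a': occ=0, LF[2]=C('a')+0=10+0=10
L[3]='C': occ=0, LF[3]=C('C')+0=6+0=6
L[4]='c': occ=2, LF[4]=C('c')+2=14+2=16
L[5]='B': occ=0, LF[5]=C('B')+0=4+0=4
L[6]='d': occ=0, LF[6]=C('d')+0=18+0=18
L[7]='$': occ=0, LF[7]=C('$')+0=0+0=0
L[8]='b': occ=0, LF[8]=C('b')+0=12+0=12
L[9]='C': occ=1, LF[9]=C('C')+1=6+1=7
L[10]='c': occ=3, LF[10]=C('c')+3=14+3=17
L[11]='d': occ=1, LF[11]=C('d')+1=18+1=19
L[12]='a': occ=1, LF[12]=C('a')+1=10+1=11
L[13]='B': occ=1, LF[13]=C('B')+1=4+1=5
L[14]='A': occ=0, LF[14]=C('A')+0=1+0=1
L[15]='b': occ=1, LF[15]=C('b')+1=12+1=13
L[16]='A': occ=1, LF[16]=C('A')+1=1+1=2
L[17]='C': occ=2, LF[17]=C('C')+2=6+2=8
L[18]='D': occ=0, LF[18]=C('D')+0=9+0=9
L[19]='A': occ=2, LF[19]=C('A')+2=1+2=3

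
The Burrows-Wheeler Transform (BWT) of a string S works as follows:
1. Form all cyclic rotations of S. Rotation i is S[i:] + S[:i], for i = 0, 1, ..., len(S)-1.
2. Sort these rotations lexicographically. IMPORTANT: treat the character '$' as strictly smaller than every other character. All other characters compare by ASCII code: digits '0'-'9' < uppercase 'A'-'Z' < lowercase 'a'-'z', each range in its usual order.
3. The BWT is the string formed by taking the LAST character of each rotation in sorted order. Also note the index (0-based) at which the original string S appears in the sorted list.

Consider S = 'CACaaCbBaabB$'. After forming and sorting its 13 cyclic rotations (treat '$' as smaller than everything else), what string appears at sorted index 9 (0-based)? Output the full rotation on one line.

All 13 rotations (rotation i = S[i:]+S[:i]):
  rot[0] = CACaaCbBaabB$
  rot[1] = ACaaCbBaabB$C
  rot[2] = CaaCbBaabB$CA
  rot[3] = aaCbBaabB$CAC
  rot[4] = aCbBaabB$CACa
  rot[5] = CbBaabB$CACaa
  rot[6] = bBaabB$CACaaC
  rot[7] = BaabB$CACaaCb
  rot[8] = aabB$CACaaCbB
  rot[9] = abB$CACaaCbBa
  rot[10] = bB$CACaaCbBaa
  rot[11] = B$CACaaCbBaab
  rot[12] = $CACaaCbBaabB
Sorted (with $ < everything):
  sorted[0] = $CACaaCbBaabB
  sorted[1] = ACaaCbBaabB$C
  sorted[2] = B$CACaaCbBaab
  sorted[3] = BaabB$CACaaCb
  sorted[4] = CACaaCbBaabB$
  sorted[5] = CaaCbBaabB$CA
  sorted[6] = CbBaabB$CACaa
  sorted[7] = aCbBaabB$CACa
  sorted[8] = aaCbBaabB$CAC
  sorted[9] = aabB$CACaaCbB
  sorted[10] = abB$CACaaCbBa
  sorted[11] = bB$CACaaCbBaa
  sorted[12] = bBaabB$CACaaC
sorted[9] = aabB$CACaaCbB

Answer: aabB$CACaaCbB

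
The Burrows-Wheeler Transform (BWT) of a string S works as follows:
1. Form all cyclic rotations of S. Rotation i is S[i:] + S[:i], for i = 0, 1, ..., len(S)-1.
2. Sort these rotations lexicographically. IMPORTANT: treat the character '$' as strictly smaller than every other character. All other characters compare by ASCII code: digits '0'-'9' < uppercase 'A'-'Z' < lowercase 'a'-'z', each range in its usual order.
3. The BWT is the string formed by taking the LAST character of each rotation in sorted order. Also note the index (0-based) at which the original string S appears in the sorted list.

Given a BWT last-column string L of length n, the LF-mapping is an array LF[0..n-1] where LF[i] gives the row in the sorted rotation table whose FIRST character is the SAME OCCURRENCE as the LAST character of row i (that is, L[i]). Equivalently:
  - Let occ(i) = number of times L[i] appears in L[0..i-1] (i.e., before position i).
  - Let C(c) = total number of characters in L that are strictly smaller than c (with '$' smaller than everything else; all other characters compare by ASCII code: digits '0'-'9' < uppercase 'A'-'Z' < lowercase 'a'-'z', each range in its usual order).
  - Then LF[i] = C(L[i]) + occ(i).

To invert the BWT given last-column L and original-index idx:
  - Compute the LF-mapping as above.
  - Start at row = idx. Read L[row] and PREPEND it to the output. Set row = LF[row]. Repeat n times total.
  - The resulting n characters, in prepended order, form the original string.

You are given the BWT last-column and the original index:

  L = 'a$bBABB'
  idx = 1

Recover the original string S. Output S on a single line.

Answer: ABbBBa$

Derivation:
LF mapping: 5 0 6 2 1 3 4
Walk LF starting at row 1, prepending L[row]:
  step 1: row=1, L[1]='$', prepend. Next row=LF[1]=0
  step 2: row=0, L[0]='a', prepend. Next row=LF[0]=5
  step 3: row=5, L[5]='B', prepend. Next row=LF[5]=3
  step 4: row=3, L[3]='B', prepend. Next row=LF[3]=2
  step 5: row=2, L[2]='b', prepend. Next row=LF[2]=6
  step 6: row=6, L[6]='B', prepend. Next row=LF[6]=4
  step 7: row=4, L[4]='A', prepend. Next row=LF[4]=1
Reversed output: ABbBBa$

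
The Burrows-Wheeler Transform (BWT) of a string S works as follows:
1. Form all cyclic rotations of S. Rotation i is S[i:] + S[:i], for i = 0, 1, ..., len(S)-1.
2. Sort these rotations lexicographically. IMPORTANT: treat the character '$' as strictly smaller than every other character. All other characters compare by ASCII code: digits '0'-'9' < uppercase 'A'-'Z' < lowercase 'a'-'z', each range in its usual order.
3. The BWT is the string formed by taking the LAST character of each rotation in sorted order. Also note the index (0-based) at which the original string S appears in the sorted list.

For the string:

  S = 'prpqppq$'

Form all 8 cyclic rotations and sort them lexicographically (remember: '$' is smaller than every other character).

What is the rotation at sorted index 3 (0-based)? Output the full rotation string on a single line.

Answer: pqppq$pr

Derivation:
All 8 rotations (rotation i = S[i:]+S[:i]):
  rot[0] = prpqppq$
  rot[1] = rpqppq$p
  rot[2] = pqppq$pr
  rot[3] = qppq$prp
  rot[4] = ppq$prpq
  rot[5] = pq$prpqp
  rot[6] = q$prpqpp
  rot[7] = $prpqppq
Sorted (with $ < everything):
  sorted[0] = $prpqppq
  sorted[1] = ppq$prpq
  sorted[2] = pq$prpqp
  sorted[3] = pqppq$pr
  sorted[4] = prpqppq$
  sorted[5] = q$prpqpp
  sorted[6] = qppq$prp
  sorted[7] = rpqppq$p
sorted[3] = pqppq$pr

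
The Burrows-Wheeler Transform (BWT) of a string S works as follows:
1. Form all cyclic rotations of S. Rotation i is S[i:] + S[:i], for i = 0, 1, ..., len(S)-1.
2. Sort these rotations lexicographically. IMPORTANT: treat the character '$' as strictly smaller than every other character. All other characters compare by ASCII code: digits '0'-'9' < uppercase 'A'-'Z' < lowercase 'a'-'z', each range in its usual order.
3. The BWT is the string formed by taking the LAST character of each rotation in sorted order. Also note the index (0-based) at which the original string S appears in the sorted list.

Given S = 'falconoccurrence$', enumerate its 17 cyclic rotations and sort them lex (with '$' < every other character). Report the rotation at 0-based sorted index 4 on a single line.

Answer: conoccurrence$fal

Derivation:
All 17 rotations (rotation i = S[i:]+S[:i]):
  rot[0] = falconoccurrence$
  rot[1] = alconoccurrence$f
  rot[2] = lconoccurrence$fa
  rot[3] = conoccurrence$fal
  rot[4] = onoccurrence$falc
  rot[5] = noccurrence$falco
  rot[6] = occurrence$falcon
  rot[7] = ccurrence$falcono
  rot[8] = currence$falconoc
  rot[9] = urrence$falconocc
  rot[10] = rrence$falconoccu
  rot[11] = rence$falconoccur
  rot[12] = ence$falconoccurr
  rot[13] = nce$falconoccurre
  rot[14] = ce$falconoccurren
  rot[15] = e$falconoccurrenc
  rot[16] = $falconoccurrence
Sorted (with $ < everything):
  sorted[0] = $falconoccurrence
  sorted[1] = alconoccurrence$f
  sorted[2] = ccurrence$falcono
  sorted[3] = ce$falconoccurren
  sorted[4] = conoccurrence$fal
  sorted[5] = currence$falconoc
  sorted[6] = e$falconoccurrenc
  sorted[7] = ence$falconoccurr
  sorted[8] = falconoccurrence$
  sorted[9] = lconoccurrence$fa
  sorted[10] = nce$falconoccurre
  sorted[11] = noccurrence$falco
  sorted[12] = occurrence$falcon
  sorted[13] = onoccurrence$falc
  sorted[14] = rence$falconoccur
  sorted[15] = rrence$falconoccu
  sorted[16] = urrence$falconocc
sorted[4] = conoccurrence$fal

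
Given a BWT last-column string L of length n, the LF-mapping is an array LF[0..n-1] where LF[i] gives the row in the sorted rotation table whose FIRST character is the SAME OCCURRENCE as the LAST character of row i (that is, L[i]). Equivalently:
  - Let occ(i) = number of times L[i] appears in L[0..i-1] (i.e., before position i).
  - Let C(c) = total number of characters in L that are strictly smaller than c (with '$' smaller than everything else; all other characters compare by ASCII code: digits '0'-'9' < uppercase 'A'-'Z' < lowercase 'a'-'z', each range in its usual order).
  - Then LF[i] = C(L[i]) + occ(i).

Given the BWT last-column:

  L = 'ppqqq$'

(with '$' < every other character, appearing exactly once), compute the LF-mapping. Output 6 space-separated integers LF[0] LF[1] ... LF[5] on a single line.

Char counts: '$':1, 'p':2, 'q':3
C (first-col start): C('$')=0, C('p')=1, C('q')=3
L[0]='p': occ=0, LF[0]=C('p')+0=1+0=1
L[1]='p': occ=1, LF[1]=C('p')+1=1+1=2
L[2]='q': occ=0, LF[2]=C('q')+0=3+0=3
L[3]='q': occ=1, LF[3]=C('q')+1=3+1=4
L[4]='q': occ=2, LF[4]=C('q')+2=3+2=5
L[5]='$': occ=0, LF[5]=C('$')+0=0+0=0

Answer: 1 2 3 4 5 0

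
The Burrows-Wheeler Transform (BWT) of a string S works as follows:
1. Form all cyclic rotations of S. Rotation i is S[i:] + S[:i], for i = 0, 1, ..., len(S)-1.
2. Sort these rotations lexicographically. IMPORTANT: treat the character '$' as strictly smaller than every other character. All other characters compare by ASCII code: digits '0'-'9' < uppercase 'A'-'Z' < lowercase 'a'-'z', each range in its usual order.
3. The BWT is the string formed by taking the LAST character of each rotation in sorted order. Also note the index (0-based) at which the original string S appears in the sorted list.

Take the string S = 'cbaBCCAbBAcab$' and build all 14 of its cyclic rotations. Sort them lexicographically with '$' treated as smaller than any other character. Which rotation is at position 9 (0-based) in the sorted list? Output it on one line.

All 14 rotations (rotation i = S[i:]+S[:i]):
  rot[0] = cbaBCCAbBAcab$
  rot[1] = baBCCAbBAcab$c
  rot[2] = aBCCAbBAcab$cb
  rot[3] = BCCAbBAcab$cba
  rot[4] = CCAbBAcab$cbaB
  rot[5] = CAbBAcab$cbaBC
  rot[6] = AbBAcab$cbaBCC
  rot[7] = bBAcab$cbaBCCA
  rot[8] = BAcab$cbaBCCAb
  rot[9] = Acab$cbaBCCAbB
  rot[10] = cab$cbaBCCAbBA
  rot[11] = ab$cbaBCCAbBAc
  rot[12] = b$cbaBCCAbBAca
  rot[13] = $cbaBCCAbBAcab
Sorted (with $ < everything):
  sorted[0] = $cbaBCCAbBAcab
  sorted[1] = AbBAcab$cbaBCC
  sorted[2] = Acab$cbaBCCAbB
  sorted[3] = BAcab$cbaBCCAb
  sorted[4] = BCCAbBAcab$cba
  sorted[5] = CAbBAcab$cbaBC
  sorted[6] = CCAbBAcab$cbaB
  sorted[7] = aBCCAbBAcab$cb
  sorted[8] = ab$cbaBCCAbBAc
  sorted[9] = b$cbaBCCAbBAca
  sorted[10] = bBAcab$cbaBCCA
  sorted[11] = baBCCAbBAcab$c
  sorted[12] = cab$cbaBCCAbBA
  sorted[13] = cbaBCCAbBAcab$
sorted[9] = b$cbaBCCAbBAca

Answer: b$cbaBCCAbBAca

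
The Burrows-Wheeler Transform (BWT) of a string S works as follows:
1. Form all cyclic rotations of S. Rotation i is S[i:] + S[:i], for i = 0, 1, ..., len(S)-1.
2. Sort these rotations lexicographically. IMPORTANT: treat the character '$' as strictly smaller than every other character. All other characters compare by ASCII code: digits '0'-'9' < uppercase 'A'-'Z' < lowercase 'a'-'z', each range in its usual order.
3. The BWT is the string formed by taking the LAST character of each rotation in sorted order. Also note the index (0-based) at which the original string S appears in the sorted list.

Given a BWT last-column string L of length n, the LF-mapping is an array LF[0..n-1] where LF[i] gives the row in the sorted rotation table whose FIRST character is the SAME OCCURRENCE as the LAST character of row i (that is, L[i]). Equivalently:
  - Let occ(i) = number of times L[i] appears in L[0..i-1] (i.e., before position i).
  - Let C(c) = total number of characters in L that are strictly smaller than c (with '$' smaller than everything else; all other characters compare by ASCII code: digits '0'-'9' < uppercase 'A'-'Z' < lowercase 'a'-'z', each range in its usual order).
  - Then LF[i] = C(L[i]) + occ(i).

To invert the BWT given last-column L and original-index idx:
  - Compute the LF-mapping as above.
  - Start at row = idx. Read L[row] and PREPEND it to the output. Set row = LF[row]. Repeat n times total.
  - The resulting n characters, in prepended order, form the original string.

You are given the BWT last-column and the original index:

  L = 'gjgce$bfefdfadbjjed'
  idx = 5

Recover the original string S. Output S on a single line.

LF mapping: 14 16 15 4 8 0 2 11 9 12 5 13 1 6 3 17 18 10 7
Walk LF starting at row 5, prepending L[row]:
  step 1: row=5, L[5]='$', prepend. Next row=LF[5]=0
  step 2: row=0, L[0]='g', prepend. Next row=LF[0]=14
  step 3: row=14, L[14]='b', prepend. Next row=LF[14]=3
  step 4: row=3, L[3]='c', prepend. Next row=LF[3]=4
  step 5: row=4, L[4]='e', prepend. Next row=LF[4]=8
  step 6: row=8, L[8]='e', prepend. Next row=LF[8]=9
  step 7: row=9, L[9]='f', prepend. Next row=LF[9]=12
  step 8: row=12, L[12]='a', prepend. Next row=LF[12]=1
  step 9: row=1, L[1]='j', prepend. Next row=LF[1]=16
  step 10: row=16, L[16]='j', prepend. Next row=LF[16]=18
  step 11: row=18, L[18]='d', prepend. Next row=LF[18]=7
  step 12: row=7, L[7]='f', prepend. Next row=LF[7]=11
  step 13: row=11, L[11]='f', prepend. Next row=LF[11]=13
  step 14: row=13, L[13]='d', prepend. Next row=LF[13]=6
  step 15: row=6, L[6]='b', prepend. Next row=LF[6]=2
  step 16: row=2, L[2]='g', prepend. Next row=LF[2]=15
  step 17: row=15, L[15]='j', prepend. Next row=LF[15]=17
  step 18: row=17, L[17]='e', prepend. Next row=LF[17]=10
  step 19: row=10, L[10]='d', prepend. Next row=LF[10]=5
Reversed output: dejgbdffdjjafeecbg$

Answer: dejgbdffdjjafeecbg$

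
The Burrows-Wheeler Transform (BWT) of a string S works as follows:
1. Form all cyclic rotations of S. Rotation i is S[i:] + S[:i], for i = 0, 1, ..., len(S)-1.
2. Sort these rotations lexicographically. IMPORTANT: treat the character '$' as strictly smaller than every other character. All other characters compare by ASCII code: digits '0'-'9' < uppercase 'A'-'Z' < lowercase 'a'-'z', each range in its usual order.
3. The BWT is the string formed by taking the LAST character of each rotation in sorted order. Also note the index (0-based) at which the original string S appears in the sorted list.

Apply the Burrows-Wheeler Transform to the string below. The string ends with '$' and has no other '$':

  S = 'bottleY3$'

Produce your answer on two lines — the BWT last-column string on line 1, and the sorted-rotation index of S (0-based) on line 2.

Answer: 3Ye$ltbto
3

Derivation:
All 9 rotations (rotation i = S[i:]+S[:i]):
  rot[0] = bottleY3$
  rot[1] = ottleY3$b
  rot[2] = ttleY3$bo
  rot[3] = tleY3$bot
  rot[4] = leY3$bott
  rot[5] = eY3$bottl
  rot[6] = Y3$bottle
  rot[7] = 3$bottleY
  rot[8] = $bottleY3
Sorted (with $ < everything):
  sorted[0] = $bottleY3  (last char: '3')
  sorted[1] = 3$bottleY  (last char: 'Y')
  sorted[2] = Y3$bottle  (last char: 'e')
  sorted[3] = bottleY3$  (last char: '$')
  sorted[4] = eY3$bottl  (last char: 'l')
  sorted[5] = leY3$bott  (last char: 't')
  sorted[6] = ottleY3$b  (last char: 'b')
  sorted[7] = tleY3$bot  (last char: 't')
  sorted[8] = ttleY3$bo  (last char: 'o')
Last column: 3Ye$ltbto
Original string S is at sorted index 3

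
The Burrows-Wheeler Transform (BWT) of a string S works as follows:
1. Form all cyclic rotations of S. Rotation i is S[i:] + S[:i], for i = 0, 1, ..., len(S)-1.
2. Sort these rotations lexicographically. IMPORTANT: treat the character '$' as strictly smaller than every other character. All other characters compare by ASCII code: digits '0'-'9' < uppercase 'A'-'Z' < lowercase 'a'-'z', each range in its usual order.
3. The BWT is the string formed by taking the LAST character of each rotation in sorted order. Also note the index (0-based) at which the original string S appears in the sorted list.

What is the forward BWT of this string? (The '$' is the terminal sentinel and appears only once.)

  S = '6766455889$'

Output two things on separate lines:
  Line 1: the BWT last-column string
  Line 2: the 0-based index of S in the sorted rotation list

All 11 rotations (rotation i = S[i:]+S[:i]):
  rot[0] = 6766455889$
  rot[1] = 766455889$6
  rot[2] = 66455889$67
  rot[3] = 6455889$676
  rot[4] = 455889$6766
  rot[5] = 55889$67664
  rot[6] = 5889$676645
  rot[7] = 889$6766455
  rot[8] = 89$67664558
  rot[9] = 9$676645588
  rot[10] = $6766455889
Sorted (with $ < everything):
  sorted[0] = $6766455889  (last char: '9')
  sorted[1] = 455889$6766  (last char: '6')
  sorted[2] = 55889$67664  (last char: '4')
  sorted[3] = 5889$676645  (last char: '5')
  sorted[4] = 6455889$676  (last char: '6')
  sorted[5] = 66455889$67  (last char: '7')
  sorted[6] = 6766455889$  (last char: '$')
  sorted[7] = 766455889$6  (last char: '6')
  sorted[8] = 889$6766455  (last char: '5')
  sorted[9] = 89$67664558  (last char: '8')
  sorted[10] = 9$676645588  (last char: '8')
Last column: 964567$6588
Original string S is at sorted index 6

Answer: 964567$6588
6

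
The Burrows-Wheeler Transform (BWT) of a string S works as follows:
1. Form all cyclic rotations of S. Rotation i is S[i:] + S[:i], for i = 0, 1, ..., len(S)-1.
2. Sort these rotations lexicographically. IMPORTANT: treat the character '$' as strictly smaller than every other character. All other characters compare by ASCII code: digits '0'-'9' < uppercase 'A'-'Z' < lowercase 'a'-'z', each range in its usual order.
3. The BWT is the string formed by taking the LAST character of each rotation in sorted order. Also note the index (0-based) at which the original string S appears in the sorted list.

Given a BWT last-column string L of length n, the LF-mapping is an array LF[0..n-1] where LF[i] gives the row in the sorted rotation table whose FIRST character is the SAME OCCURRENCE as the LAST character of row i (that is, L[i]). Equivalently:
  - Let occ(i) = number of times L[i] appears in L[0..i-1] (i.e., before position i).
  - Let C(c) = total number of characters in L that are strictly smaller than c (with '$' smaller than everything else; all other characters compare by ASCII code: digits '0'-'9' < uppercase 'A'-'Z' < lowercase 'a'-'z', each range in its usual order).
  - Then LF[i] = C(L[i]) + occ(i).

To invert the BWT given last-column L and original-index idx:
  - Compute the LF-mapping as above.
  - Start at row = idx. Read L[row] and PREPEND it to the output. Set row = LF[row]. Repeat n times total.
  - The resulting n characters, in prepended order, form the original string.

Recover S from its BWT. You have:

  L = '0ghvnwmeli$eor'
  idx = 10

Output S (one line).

LF mapping: 1 4 5 12 9 13 8 2 7 6 0 3 10 11
Walk LF starting at row 10, prepending L[row]:
  step 1: row=10, L[10]='$', prepend. Next row=LF[10]=0
  step 2: row=0, L[0]='0', prepend. Next row=LF[0]=1
  step 3: row=1, L[1]='g', prepend. Next row=LF[1]=4
  step 4: row=4, L[4]='n', prepend. Next row=LF[4]=9
  step 5: row=9, L[9]='i', prepend. Next row=LF[9]=6
  step 6: row=6, L[6]='m', prepend. Next row=LF[6]=8
  step 7: row=8, L[8]='l', prepend. Next row=LF[8]=7
  step 8: row=7, L[7]='e', prepend. Next row=LF[7]=2
  step 9: row=2, L[2]='h', prepend. Next row=LF[2]=5
  step 10: row=5, L[5]='w', prepend. Next row=LF[5]=13
  step 11: row=13, L[13]='r', prepend. Next row=LF[13]=11
  step 12: row=11, L[11]='e', prepend. Next row=LF[11]=3
  step 13: row=3, L[3]='v', prepend. Next row=LF[3]=12
  step 14: row=12, L[12]='o', prepend. Next row=LF[12]=10
Reversed output: overwhelming0$

Answer: overwhelming0$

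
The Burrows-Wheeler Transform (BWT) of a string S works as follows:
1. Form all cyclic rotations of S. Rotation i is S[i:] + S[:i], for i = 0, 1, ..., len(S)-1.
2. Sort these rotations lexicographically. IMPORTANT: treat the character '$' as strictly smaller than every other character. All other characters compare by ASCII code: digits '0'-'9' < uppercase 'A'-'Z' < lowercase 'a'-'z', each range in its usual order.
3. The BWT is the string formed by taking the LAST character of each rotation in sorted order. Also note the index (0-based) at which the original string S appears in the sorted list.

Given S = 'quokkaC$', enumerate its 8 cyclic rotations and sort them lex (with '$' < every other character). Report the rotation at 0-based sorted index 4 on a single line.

All 8 rotations (rotation i = S[i:]+S[:i]):
  rot[0] = quokkaC$
  rot[1] = uokkaC$q
  rot[2] = okkaC$qu
  rot[3] = kkaC$quo
  rot[4] = kaC$quok
  rot[5] = aC$quokk
  rot[6] = C$quokka
  rot[7] = $quokkaC
Sorted (with $ < everything):
  sorted[0] = $quokkaC
  sorted[1] = C$quokka
  sorted[2] = aC$quokk
  sorted[3] = kaC$quok
  sorted[4] = kkaC$quo
  sorted[5] = okkaC$qu
  sorted[6] = quokkaC$
  sorted[7] = uokkaC$q
sorted[4] = kkaC$quo

Answer: kkaC$quo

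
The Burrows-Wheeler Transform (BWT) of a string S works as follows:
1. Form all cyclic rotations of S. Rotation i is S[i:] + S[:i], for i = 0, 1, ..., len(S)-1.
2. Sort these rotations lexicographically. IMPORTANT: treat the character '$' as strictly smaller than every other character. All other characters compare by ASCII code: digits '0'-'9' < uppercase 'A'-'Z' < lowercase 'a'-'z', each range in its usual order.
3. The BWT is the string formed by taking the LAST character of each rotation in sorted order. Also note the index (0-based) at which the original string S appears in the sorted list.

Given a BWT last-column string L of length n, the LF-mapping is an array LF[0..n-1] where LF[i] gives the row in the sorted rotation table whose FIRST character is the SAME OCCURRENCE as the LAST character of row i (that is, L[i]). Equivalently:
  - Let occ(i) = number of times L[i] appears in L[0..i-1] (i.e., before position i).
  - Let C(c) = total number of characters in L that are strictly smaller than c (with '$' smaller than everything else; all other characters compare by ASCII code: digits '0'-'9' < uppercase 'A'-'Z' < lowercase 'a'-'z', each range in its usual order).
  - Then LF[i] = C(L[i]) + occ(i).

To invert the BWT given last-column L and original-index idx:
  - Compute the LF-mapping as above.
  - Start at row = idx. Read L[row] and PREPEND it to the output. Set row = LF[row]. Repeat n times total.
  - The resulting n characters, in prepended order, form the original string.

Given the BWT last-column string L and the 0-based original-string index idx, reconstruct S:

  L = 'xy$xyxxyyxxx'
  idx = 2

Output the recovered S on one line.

Answer: xxxyxxyxyyx$

Derivation:
LF mapping: 1 8 0 2 9 3 4 10 11 5 6 7
Walk LF starting at row 2, prepending L[row]:
  step 1: row=2, L[2]='$', prepend. Next row=LF[2]=0
  step 2: row=0, L[0]='x', prepend. Next row=LF[0]=1
  step 3: row=1, L[1]='y', prepend. Next row=LF[1]=8
  step 4: row=8, L[8]='y', prepend. Next row=LF[8]=11
  step 5: row=11, L[11]='x', prepend. Next row=LF[11]=7
  step 6: row=7, L[7]='y', prepend. Next row=LF[7]=10
  step 7: row=10, L[10]='x', prepend. Next row=LF[10]=6
  step 8: row=6, L[6]='x', prepend. Next row=LF[6]=4
  step 9: row=4, L[4]='y', prepend. Next row=LF[4]=9
  step 10: row=9, L[9]='x', prepend. Next row=LF[9]=5
  step 11: row=5, L[5]='x', prepend. Next row=LF[5]=3
  step 12: row=3, L[3]='x', prepend. Next row=LF[3]=2
Reversed output: xxxyxxyxyyx$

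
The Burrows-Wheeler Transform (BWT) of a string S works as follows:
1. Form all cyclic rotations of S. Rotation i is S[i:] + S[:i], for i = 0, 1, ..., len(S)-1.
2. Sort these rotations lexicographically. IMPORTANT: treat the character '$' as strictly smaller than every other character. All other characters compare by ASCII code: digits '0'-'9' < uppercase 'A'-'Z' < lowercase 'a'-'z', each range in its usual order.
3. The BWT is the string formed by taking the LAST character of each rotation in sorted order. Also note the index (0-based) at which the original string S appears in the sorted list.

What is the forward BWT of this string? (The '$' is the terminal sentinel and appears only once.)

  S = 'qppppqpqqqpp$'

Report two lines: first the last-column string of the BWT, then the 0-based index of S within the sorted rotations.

All 13 rotations (rotation i = S[i:]+S[:i]):
  rot[0] = qppppqpqqqpp$
  rot[1] = ppppqpqqqpp$q
  rot[2] = pppqpqqqpp$qp
  rot[3] = ppqpqqqpp$qpp
  rot[4] = pqpqqqpp$qppp
  rot[5] = qpqqqpp$qpppp
  rot[6] = pqqqpp$qppppq
  rot[7] = qqqpp$qppppqp
  rot[8] = qqpp$qppppqpq
  rot[9] = qpp$qppppqpqq
  rot[10] = pp$qppppqpqqq
  rot[11] = p$qppppqpqqqp
  rot[12] = $qppppqpqqqpp
Sorted (with $ < everything):
  sorted[0] = $qppppqpqqqpp  (last char: 'p')
  sorted[1] = p$qppppqpqqqp  (last char: 'p')
  sorted[2] = pp$qppppqpqqq  (last char: 'q')
  sorted[3] = ppppqpqqqpp$q  (last char: 'q')
  sorted[4] = pppqpqqqpp$qp  (last char: 'p')
  sorted[5] = ppqpqqqpp$qpp  (last char: 'p')
  sorted[6] = pqpqqqpp$qppp  (last char: 'p')
  sorted[7] = pqqqpp$qppppq  (last char: 'q')
  sorted[8] = qpp$qppppqpqq  (last char: 'q')
  sorted[9] = qppppqpqqqpp$  (last char: '$')
  sorted[10] = qpqqqpp$qpppp  (last char: 'p')
  sorted[11] = qqpp$qppppqpq  (last char: 'q')
  sorted[12] = qqqpp$qppppqp  (last char: 'p')
Last column: ppqqpppqq$pqp
Original string S is at sorted index 9

Answer: ppqqpppqq$pqp
9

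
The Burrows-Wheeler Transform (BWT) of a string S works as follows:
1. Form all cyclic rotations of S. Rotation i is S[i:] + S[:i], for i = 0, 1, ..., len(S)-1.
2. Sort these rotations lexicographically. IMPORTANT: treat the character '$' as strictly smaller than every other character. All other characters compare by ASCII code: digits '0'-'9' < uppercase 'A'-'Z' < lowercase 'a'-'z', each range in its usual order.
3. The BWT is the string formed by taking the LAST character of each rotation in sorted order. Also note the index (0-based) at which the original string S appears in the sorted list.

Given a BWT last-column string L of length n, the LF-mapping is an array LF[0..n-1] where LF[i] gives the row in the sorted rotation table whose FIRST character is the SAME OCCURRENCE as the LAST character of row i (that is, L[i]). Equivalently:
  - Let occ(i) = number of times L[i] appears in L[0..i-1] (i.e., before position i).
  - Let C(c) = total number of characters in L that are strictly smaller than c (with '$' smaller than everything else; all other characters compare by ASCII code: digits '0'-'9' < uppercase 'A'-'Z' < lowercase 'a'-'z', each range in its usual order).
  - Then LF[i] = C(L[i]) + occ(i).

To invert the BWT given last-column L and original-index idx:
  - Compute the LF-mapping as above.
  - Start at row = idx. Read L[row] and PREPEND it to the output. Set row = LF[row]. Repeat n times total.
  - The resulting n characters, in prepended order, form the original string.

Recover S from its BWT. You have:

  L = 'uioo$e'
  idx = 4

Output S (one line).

Answer: ooieu$

Derivation:
LF mapping: 5 2 3 4 0 1
Walk LF starting at row 4, prepending L[row]:
  step 1: row=4, L[4]='$', prepend. Next row=LF[4]=0
  step 2: row=0, L[0]='u', prepend. Next row=LF[0]=5
  step 3: row=5, L[5]='e', prepend. Next row=LF[5]=1
  step 4: row=1, L[1]='i', prepend. Next row=LF[1]=2
  step 5: row=2, L[2]='o', prepend. Next row=LF[2]=3
  step 6: row=3, L[3]='o', prepend. Next row=LF[3]=4
Reversed output: ooieu$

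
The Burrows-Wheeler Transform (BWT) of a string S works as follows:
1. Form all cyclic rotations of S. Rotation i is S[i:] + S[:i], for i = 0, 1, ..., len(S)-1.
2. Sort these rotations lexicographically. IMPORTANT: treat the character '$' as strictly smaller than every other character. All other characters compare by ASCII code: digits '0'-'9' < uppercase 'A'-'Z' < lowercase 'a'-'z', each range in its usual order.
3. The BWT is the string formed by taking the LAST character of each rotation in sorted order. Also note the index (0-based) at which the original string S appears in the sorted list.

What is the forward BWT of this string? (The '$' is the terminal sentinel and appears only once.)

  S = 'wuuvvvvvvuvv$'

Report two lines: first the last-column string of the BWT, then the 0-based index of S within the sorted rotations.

Answer: vwvuvvuvvvvu$
12

Derivation:
All 13 rotations (rotation i = S[i:]+S[:i]):
  rot[0] = wuuvvvvvvuvv$
  rot[1] = uuvvvvvvuvv$w
  rot[2] = uvvvvvvuvv$wu
  rot[3] = vvvvvvuvv$wuu
  rot[4] = vvvvvuvv$wuuv
  rot[5] = vvvvuvv$wuuvv
  rot[6] = vvvuvv$wuuvvv
  rot[7] = vvuvv$wuuvvvv
  rot[8] = vuvv$wuuvvvvv
  rot[9] = uvv$wuuvvvvvv
  rot[10] = vv$wuuvvvvvvu
  rot[11] = v$wuuvvvvvvuv
  rot[12] = $wuuvvvvvvuvv
Sorted (with $ < everything):
  sorted[0] = $wuuvvvvvvuvv  (last char: 'v')
  sorted[1] = uuvvvvvvuvv$w  (last char: 'w')
  sorted[2] = uvv$wuuvvvvvv  (last char: 'v')
  sorted[3] = uvvvvvvuvv$wu  (last char: 'u')
  sorted[4] = v$wuuvvvvvvuv  (last char: 'v')
  sorted[5] = vuvv$wuuvvvvv  (last char: 'v')
  sorted[6] = vv$wuuvvvvvvu  (last char: 'u')
  sorted[7] = vvuvv$wuuvvvv  (last char: 'v')
  sorted[8] = vvvuvv$wuuvvv  (last char: 'v')
  sorted[9] = vvvvuvv$wuuvv  (last char: 'v')
  sorted[10] = vvvvvuvv$wuuv  (last char: 'v')
  sorted[11] = vvvvvvuvv$wuu  (last char: 'u')
  sorted[12] = wuuvvvvvvuvv$  (last char: '$')
Last column: vwvuvvuvvvvu$
Original string S is at sorted index 12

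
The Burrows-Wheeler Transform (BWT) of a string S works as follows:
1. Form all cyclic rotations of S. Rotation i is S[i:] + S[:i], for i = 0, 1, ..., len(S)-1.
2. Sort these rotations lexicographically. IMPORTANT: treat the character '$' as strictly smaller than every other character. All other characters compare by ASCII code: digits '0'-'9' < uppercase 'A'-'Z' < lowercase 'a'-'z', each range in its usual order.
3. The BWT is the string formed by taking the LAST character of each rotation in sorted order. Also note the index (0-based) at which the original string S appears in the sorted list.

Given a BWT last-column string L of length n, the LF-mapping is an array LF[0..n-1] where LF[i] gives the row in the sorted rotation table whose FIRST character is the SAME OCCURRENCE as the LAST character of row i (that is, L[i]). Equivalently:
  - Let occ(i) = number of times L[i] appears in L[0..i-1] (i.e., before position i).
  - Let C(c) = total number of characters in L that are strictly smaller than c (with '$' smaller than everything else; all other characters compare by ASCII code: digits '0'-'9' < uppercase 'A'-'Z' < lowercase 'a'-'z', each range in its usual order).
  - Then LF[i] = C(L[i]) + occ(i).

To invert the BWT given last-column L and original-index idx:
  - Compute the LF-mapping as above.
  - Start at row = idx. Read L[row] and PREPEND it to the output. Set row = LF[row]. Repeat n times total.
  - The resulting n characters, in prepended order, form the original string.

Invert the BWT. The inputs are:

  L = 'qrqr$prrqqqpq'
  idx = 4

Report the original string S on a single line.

LF mapping: 3 9 4 10 0 1 11 12 5 6 7 2 8
Walk LF starting at row 4, prepending L[row]:
  step 1: row=4, L[4]='$', prepend. Next row=LF[4]=0
  step 2: row=0, L[0]='q', prepend. Next row=LF[0]=3
  step 3: row=3, L[3]='r', prepend. Next row=LF[3]=10
  step 4: row=10, L[10]='q', prepend. Next row=LF[10]=7
  step 5: row=7, L[7]='r', prepend. Next row=LF[7]=12
  step 6: row=12, L[12]='q', prepend. Next row=LF[12]=8
  step 7: row=8, L[8]='q', prepend. Next row=LF[8]=5
  step 8: row=5, L[5]='p', prepend. Next row=LF[5]=1
  step 9: row=1, L[1]='r', prepend. Next row=LF[1]=9
  step 10: row=9, L[9]='q', prepend. Next row=LF[9]=6
  step 11: row=6, L[6]='r', prepend. Next row=LF[6]=11
  step 12: row=11, L[11]='p', prepend. Next row=LF[11]=2
  step 13: row=2, L[2]='q', prepend. Next row=LF[2]=4
Reversed output: qprqrpqqrqrq$

Answer: qprqrpqqrqrq$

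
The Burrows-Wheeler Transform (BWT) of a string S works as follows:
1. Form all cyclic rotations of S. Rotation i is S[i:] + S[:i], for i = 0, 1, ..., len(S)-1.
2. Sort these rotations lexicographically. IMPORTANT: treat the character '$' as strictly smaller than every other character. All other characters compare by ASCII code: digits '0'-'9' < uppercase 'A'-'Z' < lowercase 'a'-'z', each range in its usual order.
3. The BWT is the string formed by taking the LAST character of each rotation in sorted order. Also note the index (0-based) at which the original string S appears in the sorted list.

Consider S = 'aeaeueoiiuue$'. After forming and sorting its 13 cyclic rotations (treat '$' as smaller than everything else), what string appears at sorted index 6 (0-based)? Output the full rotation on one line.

Answer: eueoiiuue$aea

Derivation:
All 13 rotations (rotation i = S[i:]+S[:i]):
  rot[0] = aeaeueoiiuue$
  rot[1] = eaeueoiiuue$a
  rot[2] = aeueoiiuue$ae
  rot[3] = eueoiiuue$aea
  rot[4] = ueoiiuue$aeae
  rot[5] = eoiiuue$aeaeu
  rot[6] = oiiuue$aeaeue
  rot[7] = iiuue$aeaeueo
  rot[8] = iuue$aeaeueoi
  rot[9] = uue$aeaeueoii
  rot[10] = ue$aeaeueoiiu
  rot[11] = e$aeaeueoiiuu
  rot[12] = $aeaeueoiiuue
Sorted (with $ < everything):
  sorted[0] = $aeaeueoiiuue
  sorted[1] = aeaeueoiiuue$
  sorted[2] = aeueoiiuue$ae
  sorted[3] = e$aeaeueoiiuu
  sorted[4] = eaeueoiiuue$a
  sorted[5] = eoiiuue$aeaeu
  sorted[6] = eueoiiuue$aea
  sorted[7] = iiuue$aeaeueo
  sorted[8] = iuue$aeaeueoi
  sorted[9] = oiiuue$aeaeue
  sorted[10] = ue$aeaeueoiiu
  sorted[11] = ueoiiuue$aeae
  sorted[12] = uue$aeaeueoii
sorted[6] = eueoiiuue$aea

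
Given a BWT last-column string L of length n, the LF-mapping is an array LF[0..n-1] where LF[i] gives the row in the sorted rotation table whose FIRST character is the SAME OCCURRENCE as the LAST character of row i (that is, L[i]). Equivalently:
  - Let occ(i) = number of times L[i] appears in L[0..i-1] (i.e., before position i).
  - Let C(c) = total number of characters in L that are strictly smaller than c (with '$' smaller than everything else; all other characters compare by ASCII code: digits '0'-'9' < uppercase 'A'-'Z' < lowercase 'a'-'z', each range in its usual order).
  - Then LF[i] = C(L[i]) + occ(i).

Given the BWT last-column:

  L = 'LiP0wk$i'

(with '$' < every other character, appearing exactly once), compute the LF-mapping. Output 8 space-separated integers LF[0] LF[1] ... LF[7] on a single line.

Answer: 2 4 3 1 7 6 0 5

Derivation:
Char counts: '$':1, '0':1, 'L':1, 'P':1, 'i':2, 'k':1, 'w':1
C (first-col start): C('$')=0, C('0')=1, C('L')=2, C('P')=3, C('i')=4, C('k')=6, C('w')=7
L[0]='L': occ=0, LF[0]=C('L')+0=2+0=2
L[1]='i': occ=0, LF[1]=C('i')+0=4+0=4
L[2]='P': occ=0, LF[2]=C('P')+0=3+0=3
L[3]='0': occ=0, LF[3]=C('0')+0=1+0=1
L[4]='w': occ=0, LF[4]=C('w')+0=7+0=7
L[5]='k': occ=0, LF[5]=C('k')+0=6+0=6
L[6]='$': occ=0, LF[6]=C('$')+0=0+0=0
L[7]='i': occ=1, LF[7]=C('i')+1=4+1=5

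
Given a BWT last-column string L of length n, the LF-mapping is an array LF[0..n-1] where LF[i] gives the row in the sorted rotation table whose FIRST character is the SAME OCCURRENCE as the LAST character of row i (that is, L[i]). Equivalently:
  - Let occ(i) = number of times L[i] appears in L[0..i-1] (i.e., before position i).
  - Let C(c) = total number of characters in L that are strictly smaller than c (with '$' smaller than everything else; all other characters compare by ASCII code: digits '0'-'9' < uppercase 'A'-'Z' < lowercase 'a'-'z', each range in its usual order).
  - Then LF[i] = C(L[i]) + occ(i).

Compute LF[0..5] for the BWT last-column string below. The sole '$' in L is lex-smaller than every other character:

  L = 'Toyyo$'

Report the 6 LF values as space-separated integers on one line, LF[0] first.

Char counts: '$':1, 'T':1, 'o':2, 'y':2
C (first-col start): C('$')=0, C('T')=1, C('o')=2, C('y')=4
L[0]='T': occ=0, LF[0]=C('T')+0=1+0=1
L[1]='o': occ=0, LF[1]=C('o')+0=2+0=2
L[2]='y': occ=0, LF[2]=C('y')+0=4+0=4
L[3]='y': occ=1, LF[3]=C('y')+1=4+1=5
L[4]='o': occ=1, LF[4]=C('o')+1=2+1=3
L[5]='$': occ=0, LF[5]=C('$')+0=0+0=0

Answer: 1 2 4 5 3 0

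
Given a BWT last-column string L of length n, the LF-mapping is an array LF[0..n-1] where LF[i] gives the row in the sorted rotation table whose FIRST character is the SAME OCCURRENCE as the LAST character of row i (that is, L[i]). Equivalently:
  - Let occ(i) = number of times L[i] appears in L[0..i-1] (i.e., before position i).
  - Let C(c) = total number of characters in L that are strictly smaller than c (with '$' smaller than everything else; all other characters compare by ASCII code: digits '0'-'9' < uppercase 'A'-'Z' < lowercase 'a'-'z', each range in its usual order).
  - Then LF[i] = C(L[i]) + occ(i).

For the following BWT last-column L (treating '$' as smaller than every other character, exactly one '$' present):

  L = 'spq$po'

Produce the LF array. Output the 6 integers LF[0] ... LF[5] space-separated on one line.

Char counts: '$':1, 'o':1, 'p':2, 'q':1, 's':1
C (first-col start): C('$')=0, C('o')=1, C('p')=2, C('q')=4, C('s')=5
L[0]='s': occ=0, LF[0]=C('s')+0=5+0=5
L[1]='p': occ=0, LF[1]=C('p')+0=2+0=2
L[2]='q': occ=0, LF[2]=C('q')+0=4+0=4
L[3]='$': occ=0, LF[3]=C('$')+0=0+0=0
L[4]='p': occ=1, LF[4]=C('p')+1=2+1=3
L[5]='o': occ=0, LF[5]=C('o')+0=1+0=1

Answer: 5 2 4 0 3 1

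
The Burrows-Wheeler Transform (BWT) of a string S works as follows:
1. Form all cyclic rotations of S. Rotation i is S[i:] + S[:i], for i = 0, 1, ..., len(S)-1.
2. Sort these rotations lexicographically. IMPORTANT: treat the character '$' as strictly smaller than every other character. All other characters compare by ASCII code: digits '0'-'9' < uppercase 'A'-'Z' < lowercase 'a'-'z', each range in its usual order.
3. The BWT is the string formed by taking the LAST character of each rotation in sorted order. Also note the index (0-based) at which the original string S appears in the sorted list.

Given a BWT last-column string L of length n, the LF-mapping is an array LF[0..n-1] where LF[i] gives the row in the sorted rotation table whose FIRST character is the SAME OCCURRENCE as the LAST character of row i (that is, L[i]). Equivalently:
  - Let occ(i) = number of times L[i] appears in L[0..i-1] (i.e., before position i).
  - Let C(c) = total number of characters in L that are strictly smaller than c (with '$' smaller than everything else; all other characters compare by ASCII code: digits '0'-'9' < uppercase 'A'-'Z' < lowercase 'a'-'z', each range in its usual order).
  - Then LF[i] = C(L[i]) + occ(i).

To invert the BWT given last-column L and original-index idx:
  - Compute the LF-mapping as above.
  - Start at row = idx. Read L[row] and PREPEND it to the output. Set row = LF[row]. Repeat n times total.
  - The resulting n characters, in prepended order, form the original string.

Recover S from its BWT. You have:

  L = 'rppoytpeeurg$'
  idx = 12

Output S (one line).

LF mapping: 8 5 6 4 12 10 7 1 2 11 9 3 0
Walk LF starting at row 12, prepending L[row]:
  step 1: row=12, L[12]='$', prepend. Next row=LF[12]=0
  step 2: row=0, L[0]='r', prepend. Next row=LF[0]=8
  step 3: row=8, L[8]='e', prepend. Next row=LF[8]=2
  step 4: row=2, L[2]='p', prepend. Next row=LF[2]=6
  step 5: row=6, L[6]='p', prepend. Next row=LF[6]=7
  step 6: row=7, L[7]='e', prepend. Next row=LF[7]=1
  step 7: row=1, L[1]='p', prepend. Next row=LF[1]=5
  step 8: row=5, L[5]='t', prepend. Next row=LF[5]=10
  step 9: row=10, L[10]='r', prepend. Next row=LF[10]=9
  step 10: row=9, L[9]='u', prepend. Next row=LF[9]=11
  step 11: row=11, L[11]='g', prepend. Next row=LF[11]=3
  step 12: row=3, L[3]='o', prepend. Next row=LF[3]=4
  step 13: row=4, L[4]='y', prepend. Next row=LF[4]=12
Reversed output: yogurtpepper$

Answer: yogurtpepper$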